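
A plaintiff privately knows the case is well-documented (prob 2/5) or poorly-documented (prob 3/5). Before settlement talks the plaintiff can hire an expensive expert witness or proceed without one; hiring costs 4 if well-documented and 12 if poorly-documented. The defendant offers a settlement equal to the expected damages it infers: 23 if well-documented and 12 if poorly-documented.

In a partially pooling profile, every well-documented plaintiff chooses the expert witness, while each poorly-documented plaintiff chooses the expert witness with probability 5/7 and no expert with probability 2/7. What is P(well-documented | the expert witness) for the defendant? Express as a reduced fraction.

14/29

P(the expert witness) = (2/5)·1 + (3/5)·(5/7) = 29/35.
By Bayes' rule, P(well-documented | the expert witness) = (2/5) / (29/35) = 14/29.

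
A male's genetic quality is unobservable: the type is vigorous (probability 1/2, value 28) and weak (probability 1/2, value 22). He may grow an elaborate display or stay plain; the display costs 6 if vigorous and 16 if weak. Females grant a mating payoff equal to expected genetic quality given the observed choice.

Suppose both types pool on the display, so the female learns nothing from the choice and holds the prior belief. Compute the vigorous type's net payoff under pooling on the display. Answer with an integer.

Pooled mating payoff = 1/2·28 + 1/2·22 = 25.
vigorous pays cost 6 for the display, so net payoff = 25 − 6 = 19.

19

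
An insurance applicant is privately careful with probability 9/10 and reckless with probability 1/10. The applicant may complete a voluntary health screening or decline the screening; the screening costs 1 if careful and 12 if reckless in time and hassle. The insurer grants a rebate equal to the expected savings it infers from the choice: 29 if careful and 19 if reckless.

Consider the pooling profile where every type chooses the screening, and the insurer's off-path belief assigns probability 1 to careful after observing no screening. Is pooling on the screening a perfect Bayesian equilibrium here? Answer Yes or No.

No

On path, the insurer holds the prior and pays 9/10·29 + 1/10·19 = 28. Off path (no screening), believing careful, it pays 29.
careful: the screening nets 28 − 1 = 27; no screening nets 29. careful would deviate.
reckless: the screening nets 28 − 12 = 16; no screening nets 29. reckless would deviate.
A type deviates, so pooling fails.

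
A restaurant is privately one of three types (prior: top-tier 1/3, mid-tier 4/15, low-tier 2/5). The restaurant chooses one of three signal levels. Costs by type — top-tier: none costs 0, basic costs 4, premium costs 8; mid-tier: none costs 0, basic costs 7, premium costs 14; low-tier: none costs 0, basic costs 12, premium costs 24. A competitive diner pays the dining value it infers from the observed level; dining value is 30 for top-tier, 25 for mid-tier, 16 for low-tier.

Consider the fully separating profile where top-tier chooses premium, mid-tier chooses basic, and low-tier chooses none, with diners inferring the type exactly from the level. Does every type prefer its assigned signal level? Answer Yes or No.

Separating price premiums: premium → 30, basic → 25, none → 16.
top-tier (assigned premium): none: 16 − 0 = 16; basic: 25 − 4 = 21; premium: 30 − 8 = 22. top-tier stays.
mid-tier (assigned basic): none: 16 − 0 = 16; basic: 25 − 7 = 18; premium: 30 − 14 = 16. mid-tier stays.
low-tier (assigned none): none: 16 − 0 = 16; basic: 25 − 12 = 13; premium: 30 − 24 = 6. low-tier stays.
Every type prefers its assigned level; separation holds.

Yes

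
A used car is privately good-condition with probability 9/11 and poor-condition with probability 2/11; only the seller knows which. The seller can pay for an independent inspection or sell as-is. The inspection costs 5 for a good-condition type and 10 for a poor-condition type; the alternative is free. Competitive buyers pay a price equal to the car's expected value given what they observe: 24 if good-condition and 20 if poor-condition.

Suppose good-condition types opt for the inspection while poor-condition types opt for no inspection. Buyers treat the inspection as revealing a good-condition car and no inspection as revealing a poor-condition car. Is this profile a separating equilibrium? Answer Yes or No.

No

Under these beliefs, the inspection earns price 24 and no inspection earns price 20.
good-condition: the inspection nets 24 − 5 = 19; no inspection nets 20. good-condition would deviate to no inspection.
poor-condition: the inspection nets 24 − 10 = 14; no inspection nets 20. poor-condition prefers no inspection.
good-condition has a profitable deviation, so the profile is not an equilibrium.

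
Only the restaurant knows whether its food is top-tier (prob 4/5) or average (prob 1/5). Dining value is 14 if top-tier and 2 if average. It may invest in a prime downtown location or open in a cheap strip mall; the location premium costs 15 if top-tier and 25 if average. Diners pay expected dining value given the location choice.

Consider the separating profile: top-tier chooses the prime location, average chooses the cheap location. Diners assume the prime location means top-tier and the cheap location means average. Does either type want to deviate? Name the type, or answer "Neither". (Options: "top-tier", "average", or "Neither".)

The prime location pays 14; the cheap location pays 2.
top-tier: assigned the prime location, nets 14 − 15 = -1; deviating to the cheap location nets 2.
average: assigned the cheap location, nets 2; deviating to the prime location nets 14 − 25 = -11.
The top-tier type gains 3 by deviating.

top-tier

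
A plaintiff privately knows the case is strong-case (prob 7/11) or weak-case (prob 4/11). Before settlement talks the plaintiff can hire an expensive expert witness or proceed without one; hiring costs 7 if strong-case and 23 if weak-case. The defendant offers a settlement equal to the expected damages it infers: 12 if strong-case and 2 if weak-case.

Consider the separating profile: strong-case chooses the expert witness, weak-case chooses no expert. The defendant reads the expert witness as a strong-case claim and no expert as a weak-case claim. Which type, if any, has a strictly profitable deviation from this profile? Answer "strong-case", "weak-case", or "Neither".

The expert witness pays 12; no expert pays 2.
strong-case: assigned the expert witness, nets 12 − 7 = 5; deviating to no expert nets 2.
weak-case: assigned no expert, nets 2; deviating to the expert witness nets 12 − 23 = -11.
Both types strictly prefer their assigned action; no profitable deviation.

Neither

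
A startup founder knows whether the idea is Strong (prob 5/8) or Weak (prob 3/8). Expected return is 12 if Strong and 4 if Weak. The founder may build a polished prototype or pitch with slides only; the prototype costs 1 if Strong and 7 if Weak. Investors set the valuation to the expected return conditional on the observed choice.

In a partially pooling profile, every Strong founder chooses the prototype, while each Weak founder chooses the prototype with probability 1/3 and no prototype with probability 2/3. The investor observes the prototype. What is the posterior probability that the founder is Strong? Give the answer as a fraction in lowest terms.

5/6

P(the prototype) = (5/8)·1 + (3/8)·(1/3) = 3/4.
By Bayes' rule, P(Strong | the prototype) = (5/8) / (3/4) = 5/6.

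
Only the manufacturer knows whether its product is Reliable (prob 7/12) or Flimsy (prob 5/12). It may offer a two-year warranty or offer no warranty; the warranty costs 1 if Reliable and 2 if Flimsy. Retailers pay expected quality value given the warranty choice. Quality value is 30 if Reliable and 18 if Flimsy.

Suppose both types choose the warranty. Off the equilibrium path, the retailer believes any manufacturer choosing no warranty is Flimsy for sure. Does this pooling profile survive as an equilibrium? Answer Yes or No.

On path, the retailer holds the prior and pays 7/12·30 + 5/12·18 = 25. Off path (no warranty), believing Flimsy, it pays 18.
Reliable: the warranty nets 25 − 1 = 24; no warranty nets 18. Reliable stays.
Flimsy: the warranty nets 25 − 2 = 23; no warranty nets 18. Flimsy stays.
No type deviates, so pooling is sustained.

Yes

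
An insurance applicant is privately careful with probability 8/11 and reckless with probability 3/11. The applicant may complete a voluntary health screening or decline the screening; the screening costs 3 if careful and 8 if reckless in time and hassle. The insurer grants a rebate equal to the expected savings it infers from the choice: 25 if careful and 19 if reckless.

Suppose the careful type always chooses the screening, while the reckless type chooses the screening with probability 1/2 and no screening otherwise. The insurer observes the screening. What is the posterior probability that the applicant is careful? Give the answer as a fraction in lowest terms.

P(the screening) = (8/11)·1 + (3/11)·(1/2) = 19/22.
By Bayes' rule, P(careful | the screening) = (8/11) / (19/22) = 16/19.

16/19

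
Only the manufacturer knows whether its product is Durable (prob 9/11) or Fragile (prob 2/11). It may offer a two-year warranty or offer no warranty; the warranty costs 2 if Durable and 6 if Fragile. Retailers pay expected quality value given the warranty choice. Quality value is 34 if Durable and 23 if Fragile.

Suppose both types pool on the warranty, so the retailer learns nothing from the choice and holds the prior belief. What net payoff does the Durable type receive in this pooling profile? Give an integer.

Pooled price = 9/11·34 + 2/11·23 = 32.
Durable pays cost 2 for the warranty, so net payoff = 32 − 2 = 30.

30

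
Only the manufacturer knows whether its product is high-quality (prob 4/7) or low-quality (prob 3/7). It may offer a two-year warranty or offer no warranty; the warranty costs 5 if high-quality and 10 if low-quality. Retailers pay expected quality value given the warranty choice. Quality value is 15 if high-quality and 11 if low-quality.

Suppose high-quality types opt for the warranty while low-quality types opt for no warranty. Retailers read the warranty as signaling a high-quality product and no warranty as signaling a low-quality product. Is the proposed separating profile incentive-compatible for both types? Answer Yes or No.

No

Under these beliefs, the warranty earns price 15 and no warranty earns price 11.
high-quality: the warranty nets 15 − 5 = 10; no warranty nets 11. high-quality would deviate to no warranty.
low-quality: the warranty nets 15 − 10 = 5; no warranty nets 11. low-quality prefers no warranty.
high-quality has a profitable deviation, so the profile is not an equilibrium.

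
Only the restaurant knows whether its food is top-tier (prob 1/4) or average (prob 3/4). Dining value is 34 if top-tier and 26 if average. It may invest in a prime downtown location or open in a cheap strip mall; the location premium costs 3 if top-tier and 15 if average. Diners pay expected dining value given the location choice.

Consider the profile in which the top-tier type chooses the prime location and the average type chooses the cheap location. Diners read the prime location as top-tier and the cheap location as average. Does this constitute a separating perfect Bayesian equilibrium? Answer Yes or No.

Yes

Under these beliefs, the prime location earns price premium 34 and the cheap location earns price premium 26.
top-tier: the prime location nets 34 − 3 = 31; the cheap location nets 26. top-tier prefers the prime location.
average: the prime location nets 34 − 15 = 19; the cheap location nets 26. average prefers the cheap location.
Neither type deviates, so the separating profile is an equilibrium.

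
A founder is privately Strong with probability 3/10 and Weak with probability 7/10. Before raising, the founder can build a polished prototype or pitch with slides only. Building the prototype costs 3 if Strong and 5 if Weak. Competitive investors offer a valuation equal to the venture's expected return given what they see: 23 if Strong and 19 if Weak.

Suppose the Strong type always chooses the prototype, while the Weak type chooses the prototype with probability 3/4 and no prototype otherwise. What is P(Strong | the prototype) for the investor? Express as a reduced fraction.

P(the prototype) = (3/10)·1 + (7/10)·(3/4) = 33/40.
By Bayes' rule, P(Strong | the prototype) = (3/10) / (33/40) = 4/11.

4/11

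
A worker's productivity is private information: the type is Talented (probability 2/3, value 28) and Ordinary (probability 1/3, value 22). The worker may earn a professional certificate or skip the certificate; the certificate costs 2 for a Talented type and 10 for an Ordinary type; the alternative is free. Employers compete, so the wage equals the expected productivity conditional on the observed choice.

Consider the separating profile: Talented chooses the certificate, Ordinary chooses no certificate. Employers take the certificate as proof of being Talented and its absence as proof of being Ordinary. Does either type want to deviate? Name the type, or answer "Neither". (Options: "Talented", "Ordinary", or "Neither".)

Neither

The certificate pays 28; no certificate pays 22.
Talented: assigned the certificate, nets 28 − 2 = 26; deviating to no certificate nets 22.
Ordinary: assigned no certificate, nets 22; deviating to the certificate nets 28 − 10 = 18.
Both types strictly prefer their assigned action; no profitable deviation.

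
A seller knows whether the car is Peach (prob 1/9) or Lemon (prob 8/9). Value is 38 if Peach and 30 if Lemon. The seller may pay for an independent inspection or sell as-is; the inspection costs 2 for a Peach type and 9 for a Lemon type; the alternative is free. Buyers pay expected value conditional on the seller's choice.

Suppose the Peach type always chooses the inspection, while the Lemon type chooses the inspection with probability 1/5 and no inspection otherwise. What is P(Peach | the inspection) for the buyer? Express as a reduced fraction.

5/13

P(the inspection) = (1/9)·1 + (8/9)·(1/5) = 13/45.
By Bayes' rule, P(Peach | the inspection) = (1/9) / (13/45) = 5/13.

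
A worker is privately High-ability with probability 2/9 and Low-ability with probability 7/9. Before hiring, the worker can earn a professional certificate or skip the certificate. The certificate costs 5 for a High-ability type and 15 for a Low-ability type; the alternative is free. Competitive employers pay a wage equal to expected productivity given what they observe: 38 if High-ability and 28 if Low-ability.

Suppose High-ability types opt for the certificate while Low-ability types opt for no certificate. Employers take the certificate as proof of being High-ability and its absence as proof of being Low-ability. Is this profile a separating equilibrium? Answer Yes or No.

Yes

Under these beliefs, the certificate earns wage 38 and no certificate earns wage 28.
High-ability: the certificate nets 38 − 5 = 33; no certificate nets 28. High-ability prefers the certificate.
Low-ability: the certificate nets 38 − 15 = 23; no certificate nets 28. Low-ability prefers no certificate.
Neither type deviates, so the separating profile is an equilibrium.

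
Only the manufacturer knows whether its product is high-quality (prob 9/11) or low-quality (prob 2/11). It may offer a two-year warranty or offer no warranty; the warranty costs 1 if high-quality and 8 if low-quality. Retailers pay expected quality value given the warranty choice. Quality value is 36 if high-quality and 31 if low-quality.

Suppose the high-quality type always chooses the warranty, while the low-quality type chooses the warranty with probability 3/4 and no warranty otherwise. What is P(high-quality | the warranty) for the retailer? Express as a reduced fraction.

P(the warranty) = (9/11)·1 + (2/11)·(3/4) = 21/22.
By Bayes' rule, P(high-quality | the warranty) = (9/11) / (21/22) = 6/7.

6/7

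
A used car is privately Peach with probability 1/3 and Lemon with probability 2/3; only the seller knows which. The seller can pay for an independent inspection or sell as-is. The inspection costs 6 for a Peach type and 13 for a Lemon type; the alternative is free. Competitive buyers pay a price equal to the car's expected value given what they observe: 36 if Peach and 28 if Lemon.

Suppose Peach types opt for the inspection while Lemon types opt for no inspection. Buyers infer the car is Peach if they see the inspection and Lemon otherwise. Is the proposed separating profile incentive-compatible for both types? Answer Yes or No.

Under these beliefs, the inspection earns price 36 and no inspection earns price 28.
Peach: the inspection nets 36 − 6 = 30; no inspection nets 28. Peach prefers the inspection.
Lemon: the inspection nets 36 − 13 = 23; no inspection nets 28. Lemon prefers no inspection.
Neither type deviates, so the separating profile is an equilibrium.

Yes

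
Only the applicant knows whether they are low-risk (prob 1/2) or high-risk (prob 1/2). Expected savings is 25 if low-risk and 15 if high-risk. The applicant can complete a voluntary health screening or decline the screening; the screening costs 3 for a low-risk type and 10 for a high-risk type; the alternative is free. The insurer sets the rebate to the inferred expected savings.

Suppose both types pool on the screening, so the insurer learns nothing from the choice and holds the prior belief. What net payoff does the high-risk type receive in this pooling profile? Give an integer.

Pooled rebate = 1/2·25 + 1/2·15 = 20.
high-risk pays cost 10 for the screening, so net payoff = 20 − 10 = 10.

10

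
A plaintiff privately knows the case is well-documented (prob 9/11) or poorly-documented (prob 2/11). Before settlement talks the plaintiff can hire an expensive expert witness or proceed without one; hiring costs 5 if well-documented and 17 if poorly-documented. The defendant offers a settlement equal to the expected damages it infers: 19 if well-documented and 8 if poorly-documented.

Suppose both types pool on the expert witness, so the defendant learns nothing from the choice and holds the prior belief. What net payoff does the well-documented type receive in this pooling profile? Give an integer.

Pooled settlement = 9/11·19 + 2/11·8 = 17.
well-documented pays cost 5 for the expert witness, so net payoff = 17 − 5 = 12.

12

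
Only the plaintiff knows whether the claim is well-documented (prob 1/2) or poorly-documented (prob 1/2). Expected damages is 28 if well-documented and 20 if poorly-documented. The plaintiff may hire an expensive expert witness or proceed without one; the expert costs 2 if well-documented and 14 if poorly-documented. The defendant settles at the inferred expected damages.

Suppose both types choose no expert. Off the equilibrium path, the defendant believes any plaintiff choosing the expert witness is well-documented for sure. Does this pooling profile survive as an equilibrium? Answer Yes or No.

On path, the defendant holds the prior and pays 1/2·28 + 1/2·20 = 24. Off path (the expert witness), believing well-documented, it pays 28.
well-documented: no expert nets 24; the expert witness nets 28 − 2 = 26. well-documented would deviate.
poorly-documented: no expert nets 24; the expert witness nets 28 − 14 = 14. poorly-documented stays.
A type deviates, so pooling fails.

No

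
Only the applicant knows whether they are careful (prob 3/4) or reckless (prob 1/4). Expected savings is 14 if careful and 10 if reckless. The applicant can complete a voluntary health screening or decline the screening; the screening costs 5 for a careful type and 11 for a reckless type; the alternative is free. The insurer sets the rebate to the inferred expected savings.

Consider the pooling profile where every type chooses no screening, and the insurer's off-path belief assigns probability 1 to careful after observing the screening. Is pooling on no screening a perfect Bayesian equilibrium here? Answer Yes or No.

Yes

On path, the insurer holds the prior and pays 3/4·14 + 1/4·10 = 13. Off path (the screening), believing careful, it pays 14.
careful: no screening nets 13; the screening nets 14 − 5 = 9. careful stays.
reckless: no screening nets 13; the screening nets 14 − 11 = 3. reckless stays.
No type deviates, so pooling is sustained.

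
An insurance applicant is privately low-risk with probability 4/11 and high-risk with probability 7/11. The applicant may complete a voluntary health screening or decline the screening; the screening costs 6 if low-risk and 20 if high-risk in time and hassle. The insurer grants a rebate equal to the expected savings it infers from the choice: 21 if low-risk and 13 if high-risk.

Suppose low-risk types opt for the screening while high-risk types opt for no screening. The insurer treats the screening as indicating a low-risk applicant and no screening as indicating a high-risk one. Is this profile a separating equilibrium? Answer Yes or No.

Under these beliefs, the screening earns rebate 21 and no screening earns rebate 13.
low-risk: the screening nets 21 − 6 = 15; no screening nets 13. low-risk prefers the screening.
high-risk: the screening nets 21 − 20 = 1; no screening nets 13. high-risk prefers no screening.
Neither type deviates, so the separating profile is an equilibrium.

Yes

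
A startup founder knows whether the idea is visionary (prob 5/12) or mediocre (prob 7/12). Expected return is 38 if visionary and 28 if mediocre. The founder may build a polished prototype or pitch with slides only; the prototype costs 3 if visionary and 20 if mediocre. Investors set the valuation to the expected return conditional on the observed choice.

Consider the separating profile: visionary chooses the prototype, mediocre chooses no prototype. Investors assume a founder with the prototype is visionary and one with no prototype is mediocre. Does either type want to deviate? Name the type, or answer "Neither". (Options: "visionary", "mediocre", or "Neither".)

The prototype pays 38; no prototype pays 28.
visionary: assigned the prototype, nets 38 − 3 = 35; deviating to no prototype nets 28.
mediocre: assigned no prototype, nets 28; deviating to the prototype nets 38 − 20 = 18.
Both types strictly prefer their assigned action; no profitable deviation.

Neither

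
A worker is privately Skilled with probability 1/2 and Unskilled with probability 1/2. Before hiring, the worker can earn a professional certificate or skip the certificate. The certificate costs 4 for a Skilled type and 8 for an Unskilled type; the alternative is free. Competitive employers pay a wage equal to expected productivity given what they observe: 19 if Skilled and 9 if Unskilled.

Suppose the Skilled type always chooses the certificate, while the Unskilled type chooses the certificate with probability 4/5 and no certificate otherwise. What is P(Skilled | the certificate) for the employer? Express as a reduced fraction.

5/9

P(the certificate) = (1/2)·1 + (1/2)·(4/5) = 9/10.
By Bayes' rule, P(Skilled | the certificate) = (1/2) / (9/10) = 5/9.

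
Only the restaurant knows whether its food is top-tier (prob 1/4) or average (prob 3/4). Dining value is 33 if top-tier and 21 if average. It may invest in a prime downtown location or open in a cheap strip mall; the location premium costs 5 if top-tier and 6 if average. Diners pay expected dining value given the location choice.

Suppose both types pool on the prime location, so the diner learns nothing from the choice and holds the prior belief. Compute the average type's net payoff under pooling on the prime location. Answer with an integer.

Pooled price premium = 1/4·33 + 3/4·21 = 24.
average pays cost 6 for the prime location, so net payoff = 24 − 6 = 18.

18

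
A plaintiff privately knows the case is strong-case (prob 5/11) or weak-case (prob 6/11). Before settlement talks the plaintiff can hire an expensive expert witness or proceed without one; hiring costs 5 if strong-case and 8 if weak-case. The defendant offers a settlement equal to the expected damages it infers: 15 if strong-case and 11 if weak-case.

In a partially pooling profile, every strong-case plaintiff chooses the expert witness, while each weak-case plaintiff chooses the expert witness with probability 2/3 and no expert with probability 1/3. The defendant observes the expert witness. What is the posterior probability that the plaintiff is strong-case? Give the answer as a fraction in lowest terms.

P(the expert witness) = (5/11)·1 + (6/11)·(2/3) = 9/11.
By Bayes' rule, P(strong-case | the expert witness) = (5/11) / (9/11) = 5/9.

5/9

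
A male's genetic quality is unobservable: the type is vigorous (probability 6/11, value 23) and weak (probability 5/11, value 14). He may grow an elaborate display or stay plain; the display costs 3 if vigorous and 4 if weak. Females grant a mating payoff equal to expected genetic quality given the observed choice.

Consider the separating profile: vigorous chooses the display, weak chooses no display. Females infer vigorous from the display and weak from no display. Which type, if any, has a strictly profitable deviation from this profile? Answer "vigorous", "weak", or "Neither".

The display pays 23; no display pays 14.
vigorous: assigned the display, nets 23 − 3 = 20; deviating to no display nets 14.
weak: assigned no display, nets 14; deviating to the display nets 23 − 4 = 19.
The weak type gains 5 by deviating.

weak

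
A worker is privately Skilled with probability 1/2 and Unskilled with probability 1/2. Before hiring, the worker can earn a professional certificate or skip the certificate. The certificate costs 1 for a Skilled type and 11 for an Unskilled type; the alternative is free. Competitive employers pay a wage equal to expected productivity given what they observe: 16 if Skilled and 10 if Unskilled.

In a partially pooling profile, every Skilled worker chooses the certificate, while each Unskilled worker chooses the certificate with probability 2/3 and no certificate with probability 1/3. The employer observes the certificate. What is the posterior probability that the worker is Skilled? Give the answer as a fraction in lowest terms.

3/5

P(the certificate) = (1/2)·1 + (1/2)·(2/3) = 5/6.
By Bayes' rule, P(Skilled | the certificate) = (1/2) / (5/6) = 3/5.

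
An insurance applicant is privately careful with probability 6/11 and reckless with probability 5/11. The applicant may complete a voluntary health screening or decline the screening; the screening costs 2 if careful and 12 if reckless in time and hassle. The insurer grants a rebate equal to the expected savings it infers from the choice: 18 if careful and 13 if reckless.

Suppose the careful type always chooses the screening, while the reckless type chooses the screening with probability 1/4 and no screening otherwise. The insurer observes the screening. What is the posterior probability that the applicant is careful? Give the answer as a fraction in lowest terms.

24/29

P(the screening) = (6/11)·1 + (5/11)·(1/4) = 29/44.
By Bayes' rule, P(careful | the screening) = (6/11) / (29/44) = 24/29.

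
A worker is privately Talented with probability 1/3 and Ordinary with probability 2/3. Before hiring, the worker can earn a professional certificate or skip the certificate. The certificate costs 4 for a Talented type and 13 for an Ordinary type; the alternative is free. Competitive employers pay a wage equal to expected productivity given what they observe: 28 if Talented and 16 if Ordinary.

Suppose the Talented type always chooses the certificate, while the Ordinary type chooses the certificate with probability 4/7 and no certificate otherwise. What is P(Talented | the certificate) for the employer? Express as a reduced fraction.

P(the certificate) = (1/3)·1 + (2/3)·(4/7) = 5/7.
By Bayes' rule, P(Talented | the certificate) = (1/3) / (5/7) = 7/15.

7/15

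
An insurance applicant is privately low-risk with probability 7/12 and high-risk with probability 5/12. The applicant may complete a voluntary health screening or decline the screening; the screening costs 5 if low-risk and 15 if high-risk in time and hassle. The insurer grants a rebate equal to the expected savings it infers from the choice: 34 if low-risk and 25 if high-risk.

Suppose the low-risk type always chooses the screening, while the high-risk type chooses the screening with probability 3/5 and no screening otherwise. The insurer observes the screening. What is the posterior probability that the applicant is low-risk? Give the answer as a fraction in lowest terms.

P(the screening) = (7/12)·1 + (5/12)·(3/5) = 5/6.
By Bayes' rule, P(low-risk | the screening) = (7/12) / (5/6) = 7/10.

7/10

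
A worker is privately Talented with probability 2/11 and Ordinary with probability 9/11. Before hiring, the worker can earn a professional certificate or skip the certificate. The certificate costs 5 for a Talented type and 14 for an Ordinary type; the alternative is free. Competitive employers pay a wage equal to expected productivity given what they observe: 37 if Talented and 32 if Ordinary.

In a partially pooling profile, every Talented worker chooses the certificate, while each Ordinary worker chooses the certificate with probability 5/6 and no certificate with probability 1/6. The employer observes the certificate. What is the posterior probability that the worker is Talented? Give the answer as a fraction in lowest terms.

P(the certificate) = (2/11)·1 + (9/11)·(5/6) = 19/22.
By Bayes' rule, P(Talented | the certificate) = (2/11) / (19/22) = 4/19.

4/19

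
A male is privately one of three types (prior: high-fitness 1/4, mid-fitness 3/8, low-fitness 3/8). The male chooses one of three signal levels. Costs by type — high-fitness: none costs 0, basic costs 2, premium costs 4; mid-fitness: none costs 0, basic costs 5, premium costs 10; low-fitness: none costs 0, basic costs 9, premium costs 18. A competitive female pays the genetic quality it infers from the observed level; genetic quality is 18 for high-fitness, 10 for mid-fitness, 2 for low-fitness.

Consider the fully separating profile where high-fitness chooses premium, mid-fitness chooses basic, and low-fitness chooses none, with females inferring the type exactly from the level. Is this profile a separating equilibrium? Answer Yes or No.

Separating mating payoffs: premium → 18, basic → 10, none → 2.
high-fitness (assigned premium): none: 2 − 0 = 2; basic: 10 − 2 = 8; premium: 18 − 4 = 14. high-fitness stays.
mid-fitness (assigned basic): none: 2 − 0 = 2; basic: 10 − 5 = 5; premium: 18 − 10 = 8. mid-fitness prefers premium.
low-fitness (assigned none): none: 2 − 0 = 2; basic: 10 − 9 = 1; premium: 18 − 18 = 0. low-fitness stays.
At least one type deviates; the separating profile fails.

No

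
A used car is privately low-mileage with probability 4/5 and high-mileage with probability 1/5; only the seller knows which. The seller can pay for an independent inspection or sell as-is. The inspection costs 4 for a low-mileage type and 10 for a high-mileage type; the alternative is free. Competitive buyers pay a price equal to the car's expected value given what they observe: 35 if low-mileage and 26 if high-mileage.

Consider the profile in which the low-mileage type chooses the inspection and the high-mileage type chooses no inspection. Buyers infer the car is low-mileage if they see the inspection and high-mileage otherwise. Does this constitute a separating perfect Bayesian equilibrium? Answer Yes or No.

Yes

Under these beliefs, the inspection earns price 35 and no inspection earns price 26.
low-mileage: the inspection nets 35 − 4 = 31; no inspection nets 26. low-mileage prefers the inspection.
high-mileage: the inspection nets 35 − 10 = 25; no inspection nets 26. high-mileage prefers no inspection.
Neither type deviates, so the separating profile is an equilibrium.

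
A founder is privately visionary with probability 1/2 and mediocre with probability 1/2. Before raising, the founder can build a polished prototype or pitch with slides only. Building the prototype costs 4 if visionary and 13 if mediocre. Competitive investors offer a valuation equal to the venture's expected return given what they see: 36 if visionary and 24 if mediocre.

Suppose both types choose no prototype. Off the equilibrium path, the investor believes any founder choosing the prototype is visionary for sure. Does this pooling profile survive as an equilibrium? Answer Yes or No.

No

On path, the investor holds the prior and pays 1/2·36 + 1/2·24 = 30. Off path (the prototype), believing visionary, it pays 36.
visionary: no prototype nets 30; the prototype nets 36 − 4 = 32. visionary would deviate.
mediocre: no prototype nets 30; the prototype nets 36 − 13 = 23. mediocre stays.
A type deviates, so pooling fails.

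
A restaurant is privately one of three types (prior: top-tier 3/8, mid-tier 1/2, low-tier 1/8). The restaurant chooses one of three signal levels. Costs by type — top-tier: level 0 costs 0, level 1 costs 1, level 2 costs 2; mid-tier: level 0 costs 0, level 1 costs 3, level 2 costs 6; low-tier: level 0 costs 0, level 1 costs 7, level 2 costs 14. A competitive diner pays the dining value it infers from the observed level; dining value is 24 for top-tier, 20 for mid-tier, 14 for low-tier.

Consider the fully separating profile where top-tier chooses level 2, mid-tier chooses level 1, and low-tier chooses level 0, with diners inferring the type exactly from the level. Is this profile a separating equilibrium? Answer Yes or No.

Separating price premiums: level 2 → 24, level 1 → 20, level 0 → 14.
top-tier (assigned level 2): level 0: 14 − 0 = 14; level 1: 20 − 1 = 19; level 2: 24 − 2 = 22. top-tier stays.
mid-tier (assigned level 1): level 0: 14 − 0 = 14; level 1: 20 − 3 = 17; level 2: 24 − 6 = 18. mid-tier prefers level 2.
low-tier (assigned level 0): level 0: 14 − 0 = 14; level 1: 20 − 7 = 13; level 2: 24 − 14 = 10. low-tier stays.
At least one type deviates; the separating profile fails.

No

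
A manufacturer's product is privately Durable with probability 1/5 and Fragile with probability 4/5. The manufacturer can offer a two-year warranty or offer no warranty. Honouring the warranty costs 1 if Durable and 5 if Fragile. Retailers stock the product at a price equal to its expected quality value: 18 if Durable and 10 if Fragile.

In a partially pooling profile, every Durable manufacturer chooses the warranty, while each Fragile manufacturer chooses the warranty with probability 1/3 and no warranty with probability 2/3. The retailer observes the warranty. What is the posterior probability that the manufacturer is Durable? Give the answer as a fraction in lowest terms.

P(the warranty) = (1/5)·1 + (4/5)·(1/3) = 7/15.
By Bayes' rule, P(Durable | the warranty) = (1/5) / (7/15) = 3/7.

3/7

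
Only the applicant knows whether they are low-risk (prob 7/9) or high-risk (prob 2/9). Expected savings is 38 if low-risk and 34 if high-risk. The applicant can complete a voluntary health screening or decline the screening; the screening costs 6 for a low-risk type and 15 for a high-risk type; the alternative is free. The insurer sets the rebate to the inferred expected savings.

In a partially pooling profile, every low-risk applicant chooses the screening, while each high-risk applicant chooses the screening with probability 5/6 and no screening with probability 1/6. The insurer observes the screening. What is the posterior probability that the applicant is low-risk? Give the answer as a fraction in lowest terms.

P(the screening) = (7/9)·1 + (2/9)·(5/6) = 26/27.
By Bayes' rule, P(low-risk | the screening) = (7/9) / (26/27) = 21/26.

21/26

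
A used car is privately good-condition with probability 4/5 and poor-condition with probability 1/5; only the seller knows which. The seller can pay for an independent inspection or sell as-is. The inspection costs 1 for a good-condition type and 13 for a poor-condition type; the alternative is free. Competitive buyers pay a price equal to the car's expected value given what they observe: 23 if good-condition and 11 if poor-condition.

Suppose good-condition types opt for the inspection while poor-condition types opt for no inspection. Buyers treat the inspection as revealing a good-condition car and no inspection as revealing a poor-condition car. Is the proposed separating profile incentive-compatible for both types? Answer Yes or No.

Under these beliefs, the inspection earns price 23 and no inspection earns price 11.
good-condition: the inspection nets 23 − 1 = 22; no inspection nets 11. good-condition prefers the inspection.
poor-condition: the inspection nets 23 − 13 = 10; no inspection nets 11. poor-condition prefers no inspection.
Neither type deviates, so the separating profile is an equilibrium.

Yes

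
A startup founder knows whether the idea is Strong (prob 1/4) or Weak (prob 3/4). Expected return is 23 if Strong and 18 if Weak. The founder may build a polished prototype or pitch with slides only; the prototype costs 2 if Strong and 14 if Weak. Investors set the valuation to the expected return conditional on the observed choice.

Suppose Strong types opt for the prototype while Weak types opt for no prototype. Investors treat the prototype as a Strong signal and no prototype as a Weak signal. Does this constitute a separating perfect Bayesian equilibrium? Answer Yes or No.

Yes

Under these beliefs, the prototype earns valuation 23 and no prototype earns valuation 18.
Strong: the prototype nets 23 − 2 = 21; no prototype nets 18. Strong prefers the prototype.
Weak: the prototype nets 23 − 14 = 9; no prototype nets 18. Weak prefers no prototype.
Neither type deviates, so the separating profile is an equilibrium.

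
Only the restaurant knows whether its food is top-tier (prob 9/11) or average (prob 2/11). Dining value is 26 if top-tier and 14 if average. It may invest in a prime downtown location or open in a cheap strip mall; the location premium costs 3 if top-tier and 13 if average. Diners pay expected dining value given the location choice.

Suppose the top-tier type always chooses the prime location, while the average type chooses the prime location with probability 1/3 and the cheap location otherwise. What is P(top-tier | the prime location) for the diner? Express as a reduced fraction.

27/29

P(the prime location) = (9/11)·1 + (2/11)·(1/3) = 29/33.
By Bayes' rule, P(top-tier | the prime location) = (9/11) / (29/33) = 27/29.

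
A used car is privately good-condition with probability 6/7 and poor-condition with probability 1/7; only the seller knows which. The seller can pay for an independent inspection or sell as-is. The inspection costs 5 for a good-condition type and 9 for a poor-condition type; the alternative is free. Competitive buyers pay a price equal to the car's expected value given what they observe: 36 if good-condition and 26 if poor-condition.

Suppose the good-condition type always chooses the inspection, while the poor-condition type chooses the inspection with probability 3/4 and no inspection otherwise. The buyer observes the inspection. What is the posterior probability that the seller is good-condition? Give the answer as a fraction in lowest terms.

8/9

P(the inspection) = (6/7)·1 + (1/7)·(3/4) = 27/28.
By Bayes' rule, P(good-condition | the inspection) = (6/7) / (27/28) = 8/9.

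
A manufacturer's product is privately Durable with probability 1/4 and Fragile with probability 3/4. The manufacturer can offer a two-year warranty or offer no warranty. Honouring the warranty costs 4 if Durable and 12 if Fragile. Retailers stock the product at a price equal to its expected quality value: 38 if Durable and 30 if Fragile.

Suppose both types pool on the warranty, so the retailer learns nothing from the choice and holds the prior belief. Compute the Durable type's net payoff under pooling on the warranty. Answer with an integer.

Pooled price = 1/4·38 + 3/4·30 = 32.
Durable pays cost 4 for the warranty, so net payoff = 32 − 4 = 28.

28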